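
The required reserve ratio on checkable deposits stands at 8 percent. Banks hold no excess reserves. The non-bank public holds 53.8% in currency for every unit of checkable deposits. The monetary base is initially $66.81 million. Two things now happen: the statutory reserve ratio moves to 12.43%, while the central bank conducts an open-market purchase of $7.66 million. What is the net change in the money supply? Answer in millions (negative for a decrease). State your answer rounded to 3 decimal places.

Before: m₁ = (1 + 0.538) / (0.08 + 0.538) ≈ 2.488673, MB₁ = 66.81, so M₁ = 2.488673 × 66.81 ≈ 166.2682 million.
After: m₂ = (1 + 0.538) / (0.1243 + 0.538) ≈ 2.322210, MB₂ = 66.81 + 7.66 = 74.47, so M₂ = 2.322210 × 74.47 ≈ 172.935 million.
ΔM = M₂ − M₁ = 172.935 − 166.2682 = 6.6668 million.

$6.667 million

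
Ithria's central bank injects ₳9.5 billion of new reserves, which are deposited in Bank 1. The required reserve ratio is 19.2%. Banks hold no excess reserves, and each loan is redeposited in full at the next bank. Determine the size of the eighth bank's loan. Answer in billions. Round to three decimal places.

Each bank lends a fraction (1 − rr) = 0.8080 of the deposit it receives, so Bank 8 receives 9.5·0.8080^7 and lends 9.5·0.8080^8 ≈ 1.7259 billion.

₳1.726 billion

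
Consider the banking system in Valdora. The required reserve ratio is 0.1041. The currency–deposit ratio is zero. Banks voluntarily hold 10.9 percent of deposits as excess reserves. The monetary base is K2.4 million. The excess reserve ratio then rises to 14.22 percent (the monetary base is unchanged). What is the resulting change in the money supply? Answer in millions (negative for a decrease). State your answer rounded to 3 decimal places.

Initially m₁ = 1 / (0.1041 + 0.109) ≈ 4.69263, so M₁ = 4.69263 × 2.4 ≈ 11.2623 million.
After the change m₂ = 1 / (0.1041 + 0.1422) ≈ 4.06009, so M₂ = 4.06009 × 2.4 ≈ 9.7442 million.
ΔM = M₂ − M₁ = 9.7442 − 11.2623 = -1.5181 million.

-1.518 million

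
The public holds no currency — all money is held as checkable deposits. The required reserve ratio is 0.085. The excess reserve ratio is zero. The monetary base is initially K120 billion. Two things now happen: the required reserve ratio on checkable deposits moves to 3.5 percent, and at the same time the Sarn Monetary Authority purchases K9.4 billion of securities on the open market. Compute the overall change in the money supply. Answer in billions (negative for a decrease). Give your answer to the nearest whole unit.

K2285 billion

Before: m₁ = 1 / (0.085) ≈ 11.7647, MB₁ = 120, so M₁ = 11.7647 × 120 = 1411.764 billion.
After: m₂ = 1 / (0.035) ≈ 28.5714, MB₂ = 120 + 9.4 = 129.4, so M₂ = 28.5714 × 129.4 ≈ 3697.1392 billion.
ΔM = M₂ − M₁ = 3697.1392 − 1411.764 = 2285.3752 billion.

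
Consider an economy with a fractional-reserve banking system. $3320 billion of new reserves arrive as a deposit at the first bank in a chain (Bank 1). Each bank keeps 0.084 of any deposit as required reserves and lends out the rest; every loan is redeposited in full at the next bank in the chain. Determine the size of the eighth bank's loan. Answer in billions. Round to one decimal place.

$1645.5 billion

Each bank lends a fraction (1 − rr) = 0.9160 of the deposit it receives, so Bank 8 receives 3320·0.9160^7 and lends 3320·0.9160^8 ≈ 1645.5151 billion.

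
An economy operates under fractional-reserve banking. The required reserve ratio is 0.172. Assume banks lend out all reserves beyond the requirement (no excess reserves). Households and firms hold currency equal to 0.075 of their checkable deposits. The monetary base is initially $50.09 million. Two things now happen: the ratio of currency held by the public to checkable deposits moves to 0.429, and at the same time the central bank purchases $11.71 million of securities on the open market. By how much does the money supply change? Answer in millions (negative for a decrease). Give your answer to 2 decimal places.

Before: m₁ = (1 + 0.075) / (0.172 + 0.075) ≈ 4.35223, MB₁ = 50.09, so M₁ = 4.35223 × 50.09 ≈ 218.0032 million.
After: m₂ = (1 + 0.429) / (0.172 + 0.429) ≈ 2.37770, MB₂ = 50.09 + 11.71 = 61.8, so M₂ = 2.37770 × 61.8 ≈ 146.9419 million.
ΔM = M₂ − M₁ = 146.9419 − 218.0032 = -71.0613 million.

-71.06 million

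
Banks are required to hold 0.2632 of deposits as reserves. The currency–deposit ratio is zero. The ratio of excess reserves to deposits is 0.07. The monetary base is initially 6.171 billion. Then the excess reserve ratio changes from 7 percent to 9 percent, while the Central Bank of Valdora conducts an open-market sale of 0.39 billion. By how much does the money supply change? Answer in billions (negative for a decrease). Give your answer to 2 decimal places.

Before: m₁ = 1 / (0.2632 + 0.07) ≈ 3.0012, MB₁ = 6.171, so M₁ = 3.0012 × 6.171 ≈ 18.5204 billion.
After: m₂ = 1 / (0.2632 + 0.09) ≈ 2.8313, MB₂ = 6.171 − 0.39 = 5.781, so M₂ = 2.8313 × 5.781 ≈ 16.3677 billion.
ΔM = M₂ − M₁ = 16.3677 − 18.5204 = -2.1527 billion.

-2.15 billion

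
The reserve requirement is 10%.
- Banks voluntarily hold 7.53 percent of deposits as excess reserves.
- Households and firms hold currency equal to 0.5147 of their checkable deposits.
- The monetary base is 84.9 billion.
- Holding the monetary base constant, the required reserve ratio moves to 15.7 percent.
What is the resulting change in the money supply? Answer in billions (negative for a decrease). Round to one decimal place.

-14.2 billion

Initially m₁ = (1 + 0.5147) / (0.1 + 0.0753 + 0.5147) ≈ 2.1952, so M₁ = 2.1952 × 84.9 ≈ 186.3725 billion.
After the change m₂ = (1 + 0.5147) / (0.157 + 0.0753 + 0.5147) ≈ 2.0277, so M₂ = 2.0277 × 84.9 ≈ 172.1517 billion.
ΔM = M₂ − M₁ = 172.1517 − 186.3725 = -14.2208 billion.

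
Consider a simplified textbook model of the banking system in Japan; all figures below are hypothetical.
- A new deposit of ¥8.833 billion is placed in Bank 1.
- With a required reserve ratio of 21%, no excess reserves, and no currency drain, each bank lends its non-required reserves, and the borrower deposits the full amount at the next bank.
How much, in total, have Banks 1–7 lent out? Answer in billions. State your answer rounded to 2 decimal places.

Bank i lends (1 − rr)^i of the original deposit: Bank 1 lends 8.833·0.7900 ≈ 6.9781, Bank 2 lends 8.833·0.7900² ≈ 5.5127, and so on.
Summing a geometric series: total = 8.833·[0.7900·(1 − 0.7900^7) / (1 − 0.7900)] ≈ 26.8477 billion.

¥26.85 billion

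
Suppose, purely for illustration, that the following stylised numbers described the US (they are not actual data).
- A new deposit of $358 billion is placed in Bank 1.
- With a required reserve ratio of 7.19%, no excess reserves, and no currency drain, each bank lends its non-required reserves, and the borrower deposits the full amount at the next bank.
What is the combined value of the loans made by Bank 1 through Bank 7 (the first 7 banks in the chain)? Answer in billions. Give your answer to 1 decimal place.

$1880.1 billion

Bank i lends (1 − rr)^i of the original deposit: Bank 1 lends 358·0.9281 = 332.2598, Bank 2 lends 358·0.9281² ≈ 308.3703, and so on.
Summing a geometric series: total = 358·[0.9281·(1 − 0.9281^7) / (1 − 0.9281)] ≈ 1880.1170 billion.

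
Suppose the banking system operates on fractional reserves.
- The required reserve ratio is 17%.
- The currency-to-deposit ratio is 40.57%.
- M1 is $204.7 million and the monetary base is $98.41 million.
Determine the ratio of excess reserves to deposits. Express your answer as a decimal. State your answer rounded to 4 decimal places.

Using m = M/MB = 204.7/98.41 ≈ 2.080073. Since m = (1 + c)/(c + rr + e), the denominator satisfies c + rr + e = (1 + c)/m = (1 + 0.4057) / 2.080073 ≈ 0.675794.
With c = 0.4057 and rr = 0.17, the ratio of excess reserves to deposits is 0.675794 − 0.4057 − 0.17 = 0.100094.

0.1001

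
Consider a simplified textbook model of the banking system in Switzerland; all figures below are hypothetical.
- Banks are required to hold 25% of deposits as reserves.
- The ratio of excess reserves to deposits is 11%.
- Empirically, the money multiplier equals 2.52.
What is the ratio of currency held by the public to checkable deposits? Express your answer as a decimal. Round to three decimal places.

Using m = 2.52. From m = (1 + c)/(c + rr + e), rearranging gives 1 + c = m·(c + rr + e), so c·(1 − m) = m·(rr + e) − 1.
Hence c = [m·(rr + e) − 1]/(1 − m) = [2.52 × (0.25 + 0.11) − 1] / (1 − 2.52) ≈ 0.061053.

0.061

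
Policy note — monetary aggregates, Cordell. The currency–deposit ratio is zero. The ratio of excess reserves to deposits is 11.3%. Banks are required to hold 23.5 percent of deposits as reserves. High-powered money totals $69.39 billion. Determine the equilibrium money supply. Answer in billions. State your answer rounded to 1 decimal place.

The money multiplier is m = 1 / (rr + e) = 1 / (0.235 + 0.113) ≈ 2.8736.
So M = m × MB = 2.8736 × 69.39 ≈ 199.3991 billion.

$199.4 billion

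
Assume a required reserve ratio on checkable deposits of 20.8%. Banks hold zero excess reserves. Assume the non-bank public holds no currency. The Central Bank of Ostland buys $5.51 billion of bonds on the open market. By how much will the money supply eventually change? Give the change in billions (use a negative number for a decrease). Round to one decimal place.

The simple money multiplier is m = 1/rr = 1/0.208 ≈ 4.8077.
An open-market purchase increases the monetary base by 5.51 billion, so ΔM = m × ΔMB = 4.8077 × 5.51 ≈ 26.4904 billion.

$26.5 billion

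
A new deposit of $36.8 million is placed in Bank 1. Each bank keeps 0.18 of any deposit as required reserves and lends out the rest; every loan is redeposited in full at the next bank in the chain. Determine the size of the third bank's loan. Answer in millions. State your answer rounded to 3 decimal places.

Each bank lends a fraction (1 − rr) = 0.8200 of the deposit it receives, so Bank 3 receives 36.8·0.8200^2 and lends 36.8·0.8200^3 ≈ 20.2903 million.

$20.290 million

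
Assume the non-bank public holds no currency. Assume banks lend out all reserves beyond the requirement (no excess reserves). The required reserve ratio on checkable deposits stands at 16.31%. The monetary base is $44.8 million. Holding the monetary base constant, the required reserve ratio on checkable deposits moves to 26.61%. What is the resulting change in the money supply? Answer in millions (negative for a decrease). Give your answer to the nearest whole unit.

-106 million

Initially m₁ = 1 / (0.1631) ≈ 6.1312, so M₁ = 6.1312 × 44.8 ≈ 274.6778 million.
After the change m₂ = 1 / (0.2661) ≈ 3.7580, so M₂ = 3.7580 × 44.8 = 168.3584 million.
ΔM = M₂ − M₁ = 168.3584 − 274.6778 = -106.3194 million.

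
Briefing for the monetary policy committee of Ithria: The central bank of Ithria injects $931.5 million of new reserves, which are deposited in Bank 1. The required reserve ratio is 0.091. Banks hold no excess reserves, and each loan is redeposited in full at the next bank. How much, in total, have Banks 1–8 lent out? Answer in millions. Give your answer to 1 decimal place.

$4967.5 million

Bank i lends (1 − rr)^i of the original deposit: Bank 1 lends 931.5·0.9090 = 846.7335, Bank 2 lends 931.5·0.9090² ≈ 769.6808, and so on.
Summing a geometric series: total = 931.5·[0.9090·(1 − 0.9090^8) / (1 − 0.9090)] ≈ 4967.4942 million.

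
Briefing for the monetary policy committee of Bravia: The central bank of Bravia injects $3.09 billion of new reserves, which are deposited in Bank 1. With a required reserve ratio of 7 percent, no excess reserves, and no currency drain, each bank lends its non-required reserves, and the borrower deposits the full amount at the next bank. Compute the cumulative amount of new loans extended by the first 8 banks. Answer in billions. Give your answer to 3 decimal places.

Bank i lends (1 − rr)^i of the original deposit: Bank 1 lends 3.09·0.9300 = 2.8737, Bank 2 lends 3.09·0.9300² ≈ 2.6725, and so on.
Summing a geometric series: total = 3.09·[0.9300·(1 − 0.9300^8) / (1 − 0.9300)] ≈ 18.0804 billion.

$18.080 billion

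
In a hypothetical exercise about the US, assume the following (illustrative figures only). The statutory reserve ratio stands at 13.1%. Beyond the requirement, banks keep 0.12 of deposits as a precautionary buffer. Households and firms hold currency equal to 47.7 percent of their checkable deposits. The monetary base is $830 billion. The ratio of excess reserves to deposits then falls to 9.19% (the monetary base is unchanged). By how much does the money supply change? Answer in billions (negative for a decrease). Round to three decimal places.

$67.608 billion

Initially m₁ = (1 + 0.477) / (0.131 + 0.12 + 0.477) ≈ 2.0288462, so M₁ = 2.0288462 × 830 ≈ 1683.9423 billion.
After the change m₂ = (1 + 0.477) / (0.131 + 0.0919 + 0.477) ≈ 2.1103015, so M₂ = 2.1103015 × 830 ≈ 1751.5502 billion.
ΔM = M₂ − M₁ = 1751.5502 − 1683.9423 = 67.6079 billion.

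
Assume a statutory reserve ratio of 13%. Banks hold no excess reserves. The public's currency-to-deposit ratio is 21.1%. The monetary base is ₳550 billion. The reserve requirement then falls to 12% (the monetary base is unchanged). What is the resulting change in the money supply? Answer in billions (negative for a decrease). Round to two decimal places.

₳59.01 billion

Initially m₁ = (1 + 0.211) / (0.13 + 0.211) ≈ 3.551320, so M₁ = 3.551320 × 550 = 1953.226 billion.
After the change m₂ = (1 + 0.211) / (0.12 + 0.211) ≈ 3.658610, so M₂ = 3.658610 × 550 = 2012.2355 billion.
ΔM = M₂ − M₁ = 2012.2355 − 1953.226 = 59.0095 billion.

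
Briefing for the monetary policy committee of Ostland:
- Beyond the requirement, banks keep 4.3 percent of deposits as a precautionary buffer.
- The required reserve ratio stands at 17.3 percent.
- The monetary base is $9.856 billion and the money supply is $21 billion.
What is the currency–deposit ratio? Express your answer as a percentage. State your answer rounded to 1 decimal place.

47.7%

Using m = M/MB = 21/9.856 ≈ 2.130682. From m = (1 + c)/(c + rr + e), rearranging gives 1 + c = m·(c + rr + e), so c·(1 − m) = m·(rr + e) − 1.
Hence c = [m·(rr + e) − 1]/(1 − m) = [2.130682 × (0.173 + 0.043) − 1] / (1 − 2.130682) ≈ 0.477387.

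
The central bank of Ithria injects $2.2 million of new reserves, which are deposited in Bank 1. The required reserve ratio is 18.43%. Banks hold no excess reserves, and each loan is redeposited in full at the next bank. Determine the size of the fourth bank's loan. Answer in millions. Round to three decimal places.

Each bank lends a fraction (1 − rr) = 0.8157 of the deposit it receives, so Bank 4 receives 2.2·0.8157^3 and lends 2.2·0.8157^4 ≈ 0.9740 million.

$0.974 million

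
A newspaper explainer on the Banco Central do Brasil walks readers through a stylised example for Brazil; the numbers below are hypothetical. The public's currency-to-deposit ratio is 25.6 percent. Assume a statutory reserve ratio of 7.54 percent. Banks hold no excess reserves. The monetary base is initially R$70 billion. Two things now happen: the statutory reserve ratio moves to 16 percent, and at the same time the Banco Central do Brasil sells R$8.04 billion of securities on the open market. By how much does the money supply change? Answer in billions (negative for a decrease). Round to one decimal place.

-78.2 billion

Before: m₁ = (1 + 0.256) / (0.0754 + 0.256) ≈ 3.79, MB₁ = 70, so M₁ = 3.79 × 70 = 265.3 billion.
After: m₂ = (1 + 0.256) / (0.16 + 0.256) ≈ 3.0192, MB₂ = 70 − 8.04 = 61.96, so M₂ = 3.0192 × 61.96 ≈ 187.0696 billion.
ΔM = M₂ − M₁ = 187.0696 − 265.3 = -78.2304 billion.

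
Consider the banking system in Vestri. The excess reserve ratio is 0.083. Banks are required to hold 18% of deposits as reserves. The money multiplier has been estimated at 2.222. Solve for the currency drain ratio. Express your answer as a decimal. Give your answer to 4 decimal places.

0.3401

Using m = 2.222. From m = (1 + c)/(c + rr + e), rearranging gives 1 + c = m·(c + rr + e), so c·(1 − m) = m·(rr + e) − 1.
Hence c = [m·(rr + e) − 1]/(1 − m) = [2.222 × (0.18 + 0.083) − 1] / (1 − 2.222) ≈ 0.340110.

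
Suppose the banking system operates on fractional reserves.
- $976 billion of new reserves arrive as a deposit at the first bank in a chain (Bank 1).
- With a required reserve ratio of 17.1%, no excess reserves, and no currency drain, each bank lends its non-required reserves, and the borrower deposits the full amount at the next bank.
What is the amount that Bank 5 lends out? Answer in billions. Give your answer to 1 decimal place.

$382.1 billion

Each bank lends a fraction (1 − rr) = 0.8290 of the deposit it receives, so Bank 5 receives 976·0.8290^4 and lends 976·0.8290^5 ≈ 382.1400 billion.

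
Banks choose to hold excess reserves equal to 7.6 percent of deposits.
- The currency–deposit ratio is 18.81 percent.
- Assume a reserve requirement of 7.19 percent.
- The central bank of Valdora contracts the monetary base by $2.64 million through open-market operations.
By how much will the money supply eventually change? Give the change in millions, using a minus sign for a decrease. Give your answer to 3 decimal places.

The money multiplier is m = (1 + c) / (rr + e + c) = (1 + 0.1881) / (0.0719 + 0.076 + 0.1881) ≈ 3.53601.
The sale removes 2.64 million of base, so ΔM = m × ΔMB = 3.53601 × (−2.64) ≈ -9.3351 million.

-9.335 million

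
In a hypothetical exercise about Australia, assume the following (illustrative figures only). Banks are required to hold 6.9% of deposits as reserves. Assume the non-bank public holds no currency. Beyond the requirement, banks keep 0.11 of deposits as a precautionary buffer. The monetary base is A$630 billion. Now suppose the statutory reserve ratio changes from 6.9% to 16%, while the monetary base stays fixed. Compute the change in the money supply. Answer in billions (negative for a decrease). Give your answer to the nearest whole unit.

-1186 billion

Initially m₁ = 1 / (0.069 + 0.11) ≈ 5.5866, so M₁ = 5.5866 × 630 = 3519.558 billion.
After the change m₂ = 1 / (0.16 + 0.11) ≈ 3.7037, so M₂ = 3.7037 × 630 = 2333.331 billion.
ΔM = M₂ − M₁ = 2333.331 − 3519.558 = -1186.227 billion.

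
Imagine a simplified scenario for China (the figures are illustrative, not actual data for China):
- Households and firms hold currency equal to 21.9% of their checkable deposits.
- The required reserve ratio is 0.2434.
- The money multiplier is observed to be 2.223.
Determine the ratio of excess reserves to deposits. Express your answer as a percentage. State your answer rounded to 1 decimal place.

8.6%

Using m = 2.223. Since m = (1 + c)/(c + rr + e), the denominator satisfies c + rr + e = (1 + c)/m = (1 + 0.219) / 2.223 ≈ 0.548358.
With c = 0.219 and rr = 0.2434, the ratio of excess reserves to deposits is 0.548358 − 0.219 − 0.2434 = 0.085958.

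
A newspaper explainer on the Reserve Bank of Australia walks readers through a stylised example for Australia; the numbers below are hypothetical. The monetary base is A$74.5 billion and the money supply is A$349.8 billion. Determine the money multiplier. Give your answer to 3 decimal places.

4.695

The money multiplier is m = M / MB = 349.8 / 74.5 ≈ 4.69530.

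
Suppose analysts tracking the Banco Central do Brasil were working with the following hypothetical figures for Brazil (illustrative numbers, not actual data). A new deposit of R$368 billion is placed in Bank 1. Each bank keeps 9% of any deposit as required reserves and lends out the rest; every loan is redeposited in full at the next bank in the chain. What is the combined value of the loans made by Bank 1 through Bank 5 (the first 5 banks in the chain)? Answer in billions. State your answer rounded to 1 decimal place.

Bank i lends (1 − rr)^i of the original deposit: Bank 1 lends 368·0.9100 = 334.8800, Bank 2 lends 368·0.9100² = 304.7408, and so on.
Summing a geometric series: total = 368·[0.9100·(1 − 0.9100^5) / (1 − 0.9100)] ≈ 1398.9346 billion.

R$1398.9 billion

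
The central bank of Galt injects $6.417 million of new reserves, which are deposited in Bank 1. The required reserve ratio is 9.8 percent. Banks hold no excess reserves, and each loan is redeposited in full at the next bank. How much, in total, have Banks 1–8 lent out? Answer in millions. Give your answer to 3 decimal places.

$33.183 million

Bank i lends (1 − rr)^i of the original deposit: Bank 1 lends 6.417·0.9020 ≈ 5.7881, Bank 2 lends 6.417·0.9020² ≈ 5.2209, and so on.
Summing a geometric series: total = 6.417·[0.9020·(1 − 0.9020^8) / (1 − 0.9020)] ≈ 33.1826 million.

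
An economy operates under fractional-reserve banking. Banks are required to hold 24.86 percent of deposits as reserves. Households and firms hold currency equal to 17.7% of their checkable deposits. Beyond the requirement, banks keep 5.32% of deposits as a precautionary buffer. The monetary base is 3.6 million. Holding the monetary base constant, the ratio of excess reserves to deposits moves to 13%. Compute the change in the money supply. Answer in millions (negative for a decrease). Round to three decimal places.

Initially m₁ = (1 + 0.177) / (0.2486 + 0.0532 + 0.177) ≈ 2.45823, so M₁ = 2.45823 × 3.6 ≈ 8.8496 million.
After the change m₂ = (1 + 0.177) / (0.2486 + 0.13 + 0.177) ≈ 2.11843, so M₂ = 2.11843 × 3.6 ≈ 7.6263 million.
ΔM = M₂ − M₁ = 7.6263 − 8.8496 = -1.2233 million.

-1.223 million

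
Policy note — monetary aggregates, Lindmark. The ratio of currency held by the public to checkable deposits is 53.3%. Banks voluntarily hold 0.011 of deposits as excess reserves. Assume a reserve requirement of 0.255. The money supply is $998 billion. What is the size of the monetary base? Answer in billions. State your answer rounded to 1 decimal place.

The money multiplier is m = (1 + c) / (rr + e + c) = (1 + 0.533) / (0.255 + 0.011 + 0.533) ≈ 1.91865.
MB = M / m = 998 / 1.91865 ≈ 520.1574 billion.

$520.2 billion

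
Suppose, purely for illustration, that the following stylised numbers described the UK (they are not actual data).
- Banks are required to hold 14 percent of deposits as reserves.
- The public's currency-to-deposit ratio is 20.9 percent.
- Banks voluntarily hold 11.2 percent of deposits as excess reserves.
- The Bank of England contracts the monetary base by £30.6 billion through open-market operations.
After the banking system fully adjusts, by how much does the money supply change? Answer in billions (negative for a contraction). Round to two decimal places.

The money multiplier is m = (1 + c) / (rr + e + c) = (1 + 0.209) / (0.14 + 0.112 + 0.209) ≈ 2.62256.
The sale removes 30.6 billion of base, so ΔM = m × ΔMB = 2.62256 × (−30.6) ≈ -80.2503 billion.

-80.25 billion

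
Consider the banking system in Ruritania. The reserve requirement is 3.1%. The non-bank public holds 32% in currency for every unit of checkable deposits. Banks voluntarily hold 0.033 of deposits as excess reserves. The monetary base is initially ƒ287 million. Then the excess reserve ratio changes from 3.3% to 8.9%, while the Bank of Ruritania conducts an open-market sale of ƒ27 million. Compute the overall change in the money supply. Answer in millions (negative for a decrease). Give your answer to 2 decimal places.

Before: m₁ = (1 + 0.32) / (0.031 + 0.033 + 0.32) = 3.437500, MB₁ = 287, so M₁ = 3.437500 × 287 = 986.5625 million.
After: m₂ = (1 + 0.32) / (0.031 + 0.089 + 0.32) = 3, MB₂ = 287 − 27 = 260, so M₂ = 3 × 260 = 780 million.
ΔM = M₂ − M₁ = 780 − 986.5625 = -206.5625 million.

-206.56 million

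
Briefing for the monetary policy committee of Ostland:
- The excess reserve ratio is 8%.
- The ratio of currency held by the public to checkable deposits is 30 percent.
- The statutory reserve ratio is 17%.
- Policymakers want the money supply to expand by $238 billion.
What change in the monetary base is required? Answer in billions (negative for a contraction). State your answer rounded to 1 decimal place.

The money multiplier is m = (1 + c) / (rr + e + c) = (1 + 0.3) / (0.17 + 0.08 + 0.3) ≈ 2.36364.
ΔMB = ΔM / m = (+238) / 2.36364 ≈ 100.6922 billion.

$100.7 billion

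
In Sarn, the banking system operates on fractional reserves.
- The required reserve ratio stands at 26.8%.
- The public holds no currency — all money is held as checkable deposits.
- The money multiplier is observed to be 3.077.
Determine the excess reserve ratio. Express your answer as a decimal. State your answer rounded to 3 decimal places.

0.057

Using m = 3.077. Since m = (1 + c)/(c + rr + e), the denominator satisfies c + rr + e = (1 + c)/m = (1 + 0) / 3.077 ≈ 0.324992.
With c = 0 and rr = 0.268, the excess reserve ratio is 0.324992 − 0 − 0.268 = 0.056992.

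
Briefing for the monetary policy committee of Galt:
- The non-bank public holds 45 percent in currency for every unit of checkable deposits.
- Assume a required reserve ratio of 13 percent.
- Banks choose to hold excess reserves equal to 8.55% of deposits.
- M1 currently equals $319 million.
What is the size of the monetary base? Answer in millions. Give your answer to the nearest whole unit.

The money multiplier is m = (1 + c) / (rr + e + c) = (1 + 0.45) / (0.13 + 0.0855 + 0.45) ≈ 2.1788.
MB = M / m = 319 / 2.1788 ≈ 146.4109 million.

$146 million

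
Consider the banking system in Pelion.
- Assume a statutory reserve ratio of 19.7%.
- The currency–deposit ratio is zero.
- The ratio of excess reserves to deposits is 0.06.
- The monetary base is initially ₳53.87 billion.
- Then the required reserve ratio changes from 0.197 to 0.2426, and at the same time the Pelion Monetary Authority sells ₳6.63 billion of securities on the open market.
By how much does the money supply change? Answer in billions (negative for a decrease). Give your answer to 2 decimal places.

-53.50 billion

Before: m₁ = 1 / (0.197 + 0.06) ≈ 3.89105, MB₁ = 53.87, so M₁ = 3.89105 × 53.87 ≈ 209.6109 billion.
After: m₂ = 1 / (0.2426 + 0.06) ≈ 3.30469, MB₂ = 53.87 − 6.63 = 47.24, so M₂ = 3.30469 × 47.24 ≈ 156.1136 billion.
ΔM = M₂ − M₁ = 156.1136 − 209.6109 = -53.4973 billion.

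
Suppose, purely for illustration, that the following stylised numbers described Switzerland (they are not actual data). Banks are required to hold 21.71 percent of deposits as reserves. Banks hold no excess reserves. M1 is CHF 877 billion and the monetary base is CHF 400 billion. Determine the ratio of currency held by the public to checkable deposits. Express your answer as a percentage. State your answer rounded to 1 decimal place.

43.9%

Using m = M/MB = 877/400 = 2.192500. From m = (1 + c)/(c + rr + e), rearranging gives 1 + c = m·(c + rr + e), so c·(1 − m) = m·(rr + e) − 1.
Hence c = [m·(rr + e) − 1]/(1 − m) = [2.192500 × (0.2171 + 0) − 1] / (1 − 2.192500) ≈ 0.439420.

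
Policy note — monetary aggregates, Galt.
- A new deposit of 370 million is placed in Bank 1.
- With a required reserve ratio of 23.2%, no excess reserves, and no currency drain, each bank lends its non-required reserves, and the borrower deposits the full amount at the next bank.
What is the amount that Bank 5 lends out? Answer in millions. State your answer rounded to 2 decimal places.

Each bank lends a fraction (1 − rr) = 0.7680 of the deposit it receives, so Bank 5 receives 370·0.7680^4 and lends 370·0.7680^5 ≈ 98.8571 million.

98.86 million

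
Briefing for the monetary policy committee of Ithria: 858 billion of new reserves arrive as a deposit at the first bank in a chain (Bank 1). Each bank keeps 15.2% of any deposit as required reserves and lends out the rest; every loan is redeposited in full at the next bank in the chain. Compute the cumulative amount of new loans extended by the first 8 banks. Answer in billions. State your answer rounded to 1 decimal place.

3506.7 billion

Bank i lends (1 − rr)^i of the original deposit: Bank 1 lends 858·0.8480 = 727.5840, Bank 2 lends 858·0.8480² ≈ 616.9912, and so on.
Summing a geometric series: total = 858·[0.8480·(1 − 0.8480^8) / (1 − 0.8480)] ≈ 3506.7475 billion.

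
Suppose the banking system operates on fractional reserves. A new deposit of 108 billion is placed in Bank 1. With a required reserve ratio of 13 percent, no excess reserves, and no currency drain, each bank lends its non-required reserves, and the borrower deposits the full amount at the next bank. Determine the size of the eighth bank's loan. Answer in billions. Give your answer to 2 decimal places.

Each bank lends a fraction (1 − rr) = 0.8700 of the deposit it receives, so Bank 8 receives 108·0.8700^7 and lends 108·0.8700^8 ≈ 35.4469 billion.

35.45 billion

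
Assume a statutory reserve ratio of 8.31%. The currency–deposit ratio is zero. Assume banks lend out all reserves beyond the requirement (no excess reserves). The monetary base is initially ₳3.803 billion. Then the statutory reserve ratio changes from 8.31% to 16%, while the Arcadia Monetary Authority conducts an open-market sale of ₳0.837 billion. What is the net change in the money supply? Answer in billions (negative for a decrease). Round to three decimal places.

Before: m₁ = 1 / (0.0831) ≈ 12.03369, MB₁ = 3.803, so M₁ = 12.03369 × 3.803 ≈ 45.7641 billion.
After: m₂ = 1 / (0.16) = 6.25, MB₂ = 3.803 − 0.837 = 2.966, so M₂ = 6.25 × 2.966 = 18.5375 billion.
ΔM = M₂ − M₁ = 18.5375 − 45.7641 = -27.2266 billion.

-27.227 billion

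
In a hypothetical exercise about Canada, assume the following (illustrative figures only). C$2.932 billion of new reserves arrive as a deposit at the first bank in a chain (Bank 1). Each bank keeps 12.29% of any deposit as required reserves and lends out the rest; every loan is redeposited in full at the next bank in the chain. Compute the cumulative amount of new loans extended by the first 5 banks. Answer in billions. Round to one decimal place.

Bank i lends (1 − rr)^i of the original deposit: Bank 1 lends 2.932·0.8771 ≈ 2.5717, Bank 2 lends 2.932·0.8771² ≈ 2.2556, and so on.
Summing a geometric series: total = 2.932·[0.8771·(1 − 0.8771^5) / (1 − 0.8771)] ≈ 10.0629 billion.

C$10.1 billion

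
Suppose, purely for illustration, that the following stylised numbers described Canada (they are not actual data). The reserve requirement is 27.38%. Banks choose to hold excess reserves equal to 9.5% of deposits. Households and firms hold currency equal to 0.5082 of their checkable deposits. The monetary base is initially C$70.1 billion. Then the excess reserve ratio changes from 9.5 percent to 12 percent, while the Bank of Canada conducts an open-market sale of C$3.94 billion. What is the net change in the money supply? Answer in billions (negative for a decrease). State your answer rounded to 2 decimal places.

-9.93 billion

Before: m₁ = (1 + 0.5082) / (0.2738 + 0.095 + 0.5082) ≈ 1.71973, MB₁ = 70.1, so M₁ = 1.71973 × 70.1 ≈ 120.5531 billion.
After: m₂ = (1 + 0.5082) / (0.2738 + 0.12 + 0.5082) ≈ 1.67206, MB₂ = 70.1 − 3.94 = 66.16, so M₂ = 1.67206 × 66.16 ≈ 110.6235 billion.
ΔM = M₂ − M₁ = 110.6235 − 120.5531 = -9.9296 billion.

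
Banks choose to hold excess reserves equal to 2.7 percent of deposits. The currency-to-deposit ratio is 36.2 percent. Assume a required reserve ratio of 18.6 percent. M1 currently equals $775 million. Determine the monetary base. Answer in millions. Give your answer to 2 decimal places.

$327.18 million

The money multiplier is m = (1 + c) / (rr + e + c) = (1 + 0.362) / (0.186 + 0.027 + 0.362) ≈ 2.368696.
MB = M / m = 775 / 2.368696 ≈ 327.1842 million.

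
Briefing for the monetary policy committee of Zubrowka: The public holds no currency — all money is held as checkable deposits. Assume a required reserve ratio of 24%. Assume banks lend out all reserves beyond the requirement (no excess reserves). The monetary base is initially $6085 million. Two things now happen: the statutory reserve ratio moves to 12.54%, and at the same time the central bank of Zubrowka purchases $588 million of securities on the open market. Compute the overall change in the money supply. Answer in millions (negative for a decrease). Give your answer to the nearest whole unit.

Before: m₁ = 1 / (0.24) ≈ 4.16667, MB₁ = 6085, so M₁ = 4.16667 × 6085 ≈ 25354.1869 million.
After: m₂ = 1 / (0.1254) ≈ 7.97448, MB₂ = 6085 + 588 = 6673, so M₂ = 7.97448 × 6673 ≈ 53213.705 million.
ΔM = M₂ − M₁ = 53213.705 − 25354.1869 = 27859.5181 million.

$27860 million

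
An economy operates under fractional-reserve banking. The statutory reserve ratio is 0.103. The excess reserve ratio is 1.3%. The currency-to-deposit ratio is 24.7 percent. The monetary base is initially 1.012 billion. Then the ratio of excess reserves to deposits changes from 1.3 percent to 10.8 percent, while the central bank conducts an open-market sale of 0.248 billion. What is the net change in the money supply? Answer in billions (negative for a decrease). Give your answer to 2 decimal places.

Before: m₁ = (1 + 0.247) / (0.103 + 0.013 + 0.247) ≈ 3.4353, MB₁ = 1.012, so M₁ = 3.4353 × 1.012 ≈ 3.4765 billion.
After: m₂ = (1 + 0.247) / (0.103 + 0.108 + 0.247) ≈ 2.7227, MB₂ = 1.012 − 0.248 = 0.764, so M₂ = 2.7227 × 0.764 ≈ 2.0801 billion.
ΔM = M₂ − M₁ = 2.0801 − 3.4765 = -1.3964 billion.

-1.40 billion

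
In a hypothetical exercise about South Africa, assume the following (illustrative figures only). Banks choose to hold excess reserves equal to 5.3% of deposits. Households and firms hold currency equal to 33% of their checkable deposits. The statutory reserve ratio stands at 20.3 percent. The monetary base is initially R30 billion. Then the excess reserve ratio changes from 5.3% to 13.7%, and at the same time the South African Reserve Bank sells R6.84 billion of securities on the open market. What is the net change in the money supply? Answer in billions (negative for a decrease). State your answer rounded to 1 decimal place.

-22.1 billion

Before: m₁ = (1 + 0.33) / (0.203 + 0.053 + 0.33) ≈ 2.2696, MB₁ = 30, so M₁ = 2.2696 × 30 = 68.088 billion.
After: m₂ = (1 + 0.33) / (0.203 + 0.137 + 0.33) ≈ 1.9851, MB₂ = 30 − 6.84 = 23.16, so M₂ = 1.9851 × 23.16 ≈ 45.9749 billion.
ΔM = M₂ − M₁ = 45.9749 − 68.088 = -22.1131 billion.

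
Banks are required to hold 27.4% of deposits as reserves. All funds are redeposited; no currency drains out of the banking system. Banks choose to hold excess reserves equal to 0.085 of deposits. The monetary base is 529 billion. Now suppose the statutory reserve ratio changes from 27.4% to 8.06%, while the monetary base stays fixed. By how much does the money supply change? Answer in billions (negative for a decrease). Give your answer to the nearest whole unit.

1721 billion

Initially m₁ = 1 / (0.274 + 0.085) ≈ 2.7855, so M₁ = 2.7855 × 529 = 1473.5295 billion.
After the change m₂ = 1 / (0.0806 + 0.085) ≈ 6.0386, so M₂ = 6.0386 × 529 = 3194.4194 billion.
ΔM = M₂ − M₁ = 3194.4194 − 1473.5295 = 1720.8899 billion.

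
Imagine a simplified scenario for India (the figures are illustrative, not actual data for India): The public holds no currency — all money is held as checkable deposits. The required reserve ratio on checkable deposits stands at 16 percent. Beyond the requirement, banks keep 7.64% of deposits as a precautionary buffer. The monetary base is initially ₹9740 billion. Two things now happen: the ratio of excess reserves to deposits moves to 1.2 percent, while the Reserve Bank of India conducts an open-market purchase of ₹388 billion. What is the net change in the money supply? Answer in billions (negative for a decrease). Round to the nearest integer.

₹17682 billion

Before: m₁ = 1 / (0.16 + 0.0764) ≈ 4.230118, MB₁ = 9740, so M₁ = 4.230118 × 9740 ≈ 41201.3493 billion.
After: m₂ = 1 / (0.16 + 0.012) ≈ 5.813953, MB₂ = 9740 + 388 = 10128, so M₂ = 5.813953 × 10128 ≈ 58883.716 billion.
ΔM = M₂ − M₁ = 58883.716 − 41201.3493 = 17682.3667 billion.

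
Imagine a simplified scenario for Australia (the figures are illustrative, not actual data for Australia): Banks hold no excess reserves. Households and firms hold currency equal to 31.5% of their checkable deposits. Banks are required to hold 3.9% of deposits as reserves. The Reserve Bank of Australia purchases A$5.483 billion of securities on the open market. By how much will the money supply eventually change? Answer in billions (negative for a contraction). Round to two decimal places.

The money multiplier is m = (1 + c) / (rr + c) = (1 + 0.315) / (0.039 + 0.315) ≈ 3.7147.
The purchase adds 5.483 billion of base, so ΔM = m × ΔMB = 3.7147 × (+5.483) ≈ 20.3677 billion.

A$20.37 billion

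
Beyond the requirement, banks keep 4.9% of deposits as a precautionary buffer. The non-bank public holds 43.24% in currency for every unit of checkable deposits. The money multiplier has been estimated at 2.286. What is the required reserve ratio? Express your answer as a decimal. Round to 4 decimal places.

Using m = 2.286. Since m = (1 + c)/(c + rr + e), the denominator satisfies c + rr + e = (1 + c)/m = (1 + 0.4324) / 2.286 ≈ 0.626597.
With c = 0.4324 and e = 0.049, the required reserve ratio is 0.626597 − 0.4324 − 0.049 = 0.145197.

0.1452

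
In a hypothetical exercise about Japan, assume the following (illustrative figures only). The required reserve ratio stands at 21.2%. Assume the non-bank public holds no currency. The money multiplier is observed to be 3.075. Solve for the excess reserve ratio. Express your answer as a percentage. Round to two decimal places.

Using m = 3.075. Since m = (1 + c)/(c + rr + e), the denominator satisfies c + rr + e = (1 + c)/m = (1 + 0) / 3.075 ≈ 0.325203.
With c = 0 and rr = 0.212, the excess reserve ratio is 0.325203 − 0 − 0.212 = 0.113203.

11.32%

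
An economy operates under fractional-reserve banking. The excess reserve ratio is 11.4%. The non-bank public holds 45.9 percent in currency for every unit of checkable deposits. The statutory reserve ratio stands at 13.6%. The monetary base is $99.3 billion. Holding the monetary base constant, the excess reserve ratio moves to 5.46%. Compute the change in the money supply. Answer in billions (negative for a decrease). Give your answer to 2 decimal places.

$18.69 billion

Initially m₁ = (1 + 0.459) / (0.136 + 0.114 + 0.459) ≈ 2.05783, so M₁ = 2.05783 × 99.3 ≈ 204.3425 billion.
After the change m₂ = (1 + 0.459) / (0.136 + 0.0546 + 0.459) ≈ 2.24600, so M₂ = 2.24600 × 99.3 = 223.0278 billion.
ΔM = M₂ − M₁ = 223.0278 − 204.3425 = 18.6853 billion.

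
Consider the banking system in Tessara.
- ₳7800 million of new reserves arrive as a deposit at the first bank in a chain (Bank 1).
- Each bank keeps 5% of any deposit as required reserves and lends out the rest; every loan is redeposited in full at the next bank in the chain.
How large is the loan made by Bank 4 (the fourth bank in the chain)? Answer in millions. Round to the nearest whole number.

Each bank lends a fraction (1 − rr) = 0.9500 of the deposit it receives, so Bank 4 receives 7800·0.9500^3 and lends 7800·0.9500^4 ≈ 6353.1487 million.

₳6353 million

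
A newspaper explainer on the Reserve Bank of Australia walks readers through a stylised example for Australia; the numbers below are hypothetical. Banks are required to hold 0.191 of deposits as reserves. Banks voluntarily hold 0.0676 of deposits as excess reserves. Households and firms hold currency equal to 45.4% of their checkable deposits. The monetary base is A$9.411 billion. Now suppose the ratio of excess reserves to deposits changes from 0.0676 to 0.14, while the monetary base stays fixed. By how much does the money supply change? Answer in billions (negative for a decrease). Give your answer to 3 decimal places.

Initially m₁ = (1 + 0.454) / (0.191 + 0.0676 + 0.454) ≈ 2.04042, so M₁ = 2.04042 × 9.411 ≈ 19.2024 billion.
After the change m₂ = (1 + 0.454) / (0.191 + 0.14 + 0.454) ≈ 1.85223, so M₂ = 1.85223 × 9.411 ≈ 17.4313 billion.
ΔM = M₂ − M₁ = 17.4313 − 19.2024 = -1.7711 billion.

-1.771 billion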